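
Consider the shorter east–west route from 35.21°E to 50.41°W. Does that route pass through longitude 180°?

No

Signed shortest Δλ = ((-50.41 − 35.21 + 180) mod 360) − 180 = -85.62°.
Going west by 85.62° from +35.21° reaches -50.41° without touching 180°.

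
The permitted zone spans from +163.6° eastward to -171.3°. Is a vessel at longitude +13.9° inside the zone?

No

Band width going east from +163.6° to -171.3°: ((-171.3 − 163.6) mod 360) = 25.1°.
Offset of +13.9° east of the west edge: ((13.9 − 163.6) mod 360) = 210.3°.
210.3° > 25.1° ⇒ outside.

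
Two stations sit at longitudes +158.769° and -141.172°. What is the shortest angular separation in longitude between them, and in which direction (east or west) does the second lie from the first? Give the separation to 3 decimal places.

60.059° east

Raw difference: -141.172 − 158.769 = -299.941°.
Normalise into (−180°, 180°]: -299.941° + 360° = 60.059°.
Positive ⇒ the second point lies to the east; separation 60.059°.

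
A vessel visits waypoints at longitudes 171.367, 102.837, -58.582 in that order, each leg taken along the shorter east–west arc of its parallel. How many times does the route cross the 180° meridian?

0

Leg 1: +171.367° → +102.837°, shortest Δλ = -68.53° (west) — does not cross 180°.
Leg 2: +102.837° → -58.582°, shortest Δλ = -161.419° (west) — does not cross 180°.
Total crossings: 0.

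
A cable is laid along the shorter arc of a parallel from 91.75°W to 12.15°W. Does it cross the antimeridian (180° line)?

No

Signed shortest Δλ = ((-12.15 − -91.75 + 180) mod 360) − 180 = 79.6°.
Going east by 79.6° from -91.75° reaches -12.15° without touching 180°.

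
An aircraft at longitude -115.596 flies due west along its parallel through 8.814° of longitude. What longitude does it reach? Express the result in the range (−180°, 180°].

-124.410°

Start at -115.596°; shift −8.814° → -124.410°.
-124.410° already lies in (−180°, 180°].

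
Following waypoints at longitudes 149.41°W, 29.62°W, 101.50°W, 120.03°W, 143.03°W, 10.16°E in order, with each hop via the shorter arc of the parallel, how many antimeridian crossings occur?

0

Leg 1: -149.41° → -29.62°, shortest Δλ = 119.79° (east) — does not cross 180°.
Leg 2: -29.62° → -101.50°, shortest Δλ = -71.88° (west) — does not cross 180°.
Leg 3: -101.50° → -120.03°, shortest Δλ = -18.53° (west) — does not cross 180°.
Leg 4: -120.03° → -143.03°, shortest Δλ = -23.0° (west) — does not cross 180°.
Leg 5: -143.03° → +10.16°, shortest Δλ = 153.19° (east) — does not cross 180°.
Total crossings: 0.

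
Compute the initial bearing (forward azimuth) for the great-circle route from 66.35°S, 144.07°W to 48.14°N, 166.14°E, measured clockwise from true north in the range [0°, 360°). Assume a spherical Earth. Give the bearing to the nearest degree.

324°

Δλ = 166.14 − -144.07 = 310.21°; wrapped into (−180°, 180°]: -49.79°.
θ = atan2( sin Δλ · cos φ₂ , cos φ₁ · sin φ₂ − sin φ₁ · cos φ₂ · cos Δλ )
  = atan2(-0.50962, 0.69340) = -36.314° → normalised to [0°, 360°): 323.686°.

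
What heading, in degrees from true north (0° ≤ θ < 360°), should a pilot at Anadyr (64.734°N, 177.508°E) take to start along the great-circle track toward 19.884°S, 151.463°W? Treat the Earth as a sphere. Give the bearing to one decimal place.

151.0°

Δλ = -151.463 − 177.508 = -328.971°; wrapped into (−180°, 180°]: 31.029°.
θ = atan2( sin Δλ · cos φ₂ , cos φ₁ · sin φ₂ − sin φ₁ · cos φ₂ · cos Δλ )
  = atan2(0.48474, -0.87390) = 150.983° → normalised to [0°, 360°): 150.983°.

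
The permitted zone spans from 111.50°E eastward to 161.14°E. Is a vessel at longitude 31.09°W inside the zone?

Band width going east from +111.50° to +161.14°: ((161.14 − 111.50) mod 360) = 49.64°.
Offset of -31.09° east of the west edge: ((-31.09 − 111.50) mod 360) = 217.41°.
217.41° > 49.64° ⇒ outside.

No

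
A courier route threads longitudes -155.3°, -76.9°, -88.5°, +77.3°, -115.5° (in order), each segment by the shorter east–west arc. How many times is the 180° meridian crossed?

Leg 1: -155.3° → -76.9°, shortest Δλ = 78.4° (east) — does not cross 180°.
Leg 2: -76.9° → -88.5°, shortest Δλ = -11.6° (west) — does not cross 180°.
Leg 3: -88.5° → +77.3°, shortest Δλ = 165.8° (east) — does not cross 180°.
Leg 4: +77.3° → -115.5°, shortest Δλ = 167.2° (east) — crosses 180°.
Total crossings: 1.

1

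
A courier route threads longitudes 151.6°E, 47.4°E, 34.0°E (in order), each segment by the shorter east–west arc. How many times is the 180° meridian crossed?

Leg 1: +151.6° → +47.4°, shortest Δλ = -104.2° (west) — does not cross 180°.
Leg 2: +47.4° → +34.0°, shortest Δλ = -13.4° (west) — does not cross 180°.
Total crossings: 0.

0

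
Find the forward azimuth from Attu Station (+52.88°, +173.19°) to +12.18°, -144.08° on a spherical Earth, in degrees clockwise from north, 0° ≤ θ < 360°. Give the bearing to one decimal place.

Δλ = -144.08 − 173.19 = -317.27°; wrapped into (−180°, 180°]: 42.73°.
θ = atan2( sin Δλ · cos φ₂ , cos φ₁ · sin φ₂ − sin φ₁ · cos φ₂ · cos Δλ )
  = atan2(0.66327, -0.44521) = 123.871° → normalised to [0°, 360°): 123.871°.

123.9°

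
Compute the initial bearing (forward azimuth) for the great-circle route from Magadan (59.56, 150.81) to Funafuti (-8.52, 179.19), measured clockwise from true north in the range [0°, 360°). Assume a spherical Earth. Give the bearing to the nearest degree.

Δλ = 179.19 − 150.81 = 28.38°.
θ = atan2( sin Δλ · cos φ₂ , cos φ₁ · sin φ₂ − sin φ₁ · cos φ₂ · cos Δλ )
  = atan2(0.47007, -0.82523) = 150.333° → normalised to [0°, 360°): 150.333°.

150°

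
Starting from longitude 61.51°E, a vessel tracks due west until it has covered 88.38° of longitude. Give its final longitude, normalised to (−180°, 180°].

Start at +61.51°; shift −88.38° → -26.87°.
-26.87° already lies in (−180°, 180°].

26.87°W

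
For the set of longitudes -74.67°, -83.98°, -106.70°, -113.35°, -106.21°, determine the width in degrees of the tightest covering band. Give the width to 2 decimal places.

38.68°

Sort the longitudes: -113.35°, -106.70°, -106.21°, -83.98°, -74.67°.
Eastward gaps between consecutive values (wrapping around): 6.65°, 0.49°, 22.23°, 9.31°, 321.32°.
Largest gap = 321.32° ⇒ minimal covering band is its complement: 360° − 321.32° = 38.68°.
Band runs from -113.35° eastward to -74.67°.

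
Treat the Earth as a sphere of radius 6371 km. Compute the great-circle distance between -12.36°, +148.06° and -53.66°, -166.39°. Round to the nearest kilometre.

Δλ = -166.39 − 148.06 = -314.45°; wrapped into (−180°, 180°]: 45.55°.
Δφ = -53.66 − -12.36 = -41.30°.
a = sin²(Δφ/2) + cos φ₁ · cos φ₂ · sin²(Δλ/2) = 0.211111.
c = 2·atan2(√a, √(1−a)) = 0.95479 rad → d = 6371·c ≈ 6082.99 km.

6083 km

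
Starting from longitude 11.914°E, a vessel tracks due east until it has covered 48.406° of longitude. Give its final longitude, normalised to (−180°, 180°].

Start at +11.914°; shift +48.406° → +60.320°.
+60.320° already lies in (−180°, 180°].

60.320°E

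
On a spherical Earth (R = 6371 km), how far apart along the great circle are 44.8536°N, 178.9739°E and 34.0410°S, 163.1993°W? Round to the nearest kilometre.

8955 km

Δλ = -163.1993 − 178.9739 = -342.1732°; wrapped into (−180°, 180°]: 17.8268°.
Δφ = -34.0410 − 44.8536 = -78.8946°.
a = sin²(Δφ/2) + cos φ₁ · cos φ₂ · sin²(Δλ/2) = 0.417795.
c = 2·atan2(√a, √(1−a)) = 1.40564 rad → d = 6371·c ≈ 8955.31 km.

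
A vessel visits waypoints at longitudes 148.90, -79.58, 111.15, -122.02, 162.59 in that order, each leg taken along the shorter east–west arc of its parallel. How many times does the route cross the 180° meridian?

4

Leg 1: +148.90° → -79.58°, shortest Δλ = 131.52° (east) — crosses 180°.
Leg 2: -79.58° → +111.15°, shortest Δλ = -169.27° (west) — crosses 180°.
Leg 3: +111.15° → -122.02°, shortest Δλ = 126.83° (east) — crosses 180°.
Leg 4: -122.02° → +162.59°, shortest Δλ = -75.39° (west) — crosses 180°.
Total crossings: 4.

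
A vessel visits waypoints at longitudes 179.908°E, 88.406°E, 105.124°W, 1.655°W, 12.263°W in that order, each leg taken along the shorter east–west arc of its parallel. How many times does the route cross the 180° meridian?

1

Leg 1: +179.908° → +88.406°, shortest Δλ = -91.502° (west) — does not cross 180°.
Leg 2: +88.406° → -105.124°, shortest Δλ = 166.47° (east) — crosses 180°.
Leg 3: -105.124° → -1.655°, shortest Δλ = 103.469° (east) — does not cross 180°.
Leg 4: -1.655° → -12.263°, shortest Δλ = -10.608° (west) — does not cross 180°.
Total crossings: 1.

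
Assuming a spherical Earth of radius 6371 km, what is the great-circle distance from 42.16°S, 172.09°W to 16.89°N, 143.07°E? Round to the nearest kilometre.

8013 km

Δλ = 143.07 − -172.09 = 315.16°; wrapped into (−180°, 180°]: -44.84°.
Δφ = 16.89 − -42.16 = 59.05°.
a = sin²(Δφ/2) + cos φ₁ · cos φ₂ · sin²(Δλ/2) = 0.346030.
c = 2·atan2(√a, √(1−a)) = 1.25777 rad → d = 6371·c ≈ 8013.25 km.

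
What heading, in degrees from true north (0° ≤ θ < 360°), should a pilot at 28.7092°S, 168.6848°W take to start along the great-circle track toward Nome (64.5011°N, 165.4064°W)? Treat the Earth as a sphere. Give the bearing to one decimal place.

1.4°

Δλ = -165.4064 − -168.6848 = 3.2784°.
θ = atan2( sin Δλ · cos φ₂ , cos φ₁ · sin φ₂ − sin φ₁ · cos φ₂ · cos Δλ )
  = atan2(0.02462, 0.99809) = 1.413° → normalised to [0°, 360°): 1.413°.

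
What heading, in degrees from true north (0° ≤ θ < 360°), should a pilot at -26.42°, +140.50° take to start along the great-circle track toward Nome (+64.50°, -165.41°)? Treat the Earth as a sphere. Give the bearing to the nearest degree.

21°

Δλ = -165.41 − 140.50 = -305.91°; wrapped into (−180°, 180°]: 54.09°.
θ = atan2( sin Δλ · cos φ₂ , cos φ₁ · sin φ₂ − sin φ₁ · cos φ₂ · cos Δλ )
  = atan2(0.34869, 0.92067) = 20.743° → normalised to [0°, 360°): 20.743°.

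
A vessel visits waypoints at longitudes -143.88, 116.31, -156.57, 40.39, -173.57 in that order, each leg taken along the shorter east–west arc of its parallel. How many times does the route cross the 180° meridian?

Leg 1: -143.88° → +116.31°, shortest Δλ = -99.81° (west) — crosses 180°.
Leg 2: +116.31° → -156.57°, shortest Δλ = 87.12° (east) — crosses 180°.
Leg 3: -156.57° → +40.39°, shortest Δλ = -163.04° (west) — crosses 180°.
Leg 4: +40.39° → -173.57°, shortest Δλ = 146.04° (east) — crosses 180°.
Total crossings: 4.

4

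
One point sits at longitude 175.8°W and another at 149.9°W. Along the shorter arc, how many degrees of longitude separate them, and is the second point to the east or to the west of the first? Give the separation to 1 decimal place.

25.9° east

Raw difference: -149.9 − -175.8 = 25.9°.
Normalise into (−180°, 180°]: 25.9° stays 25.9°.
Positive ⇒ the second point lies to the east; separation 25.9°.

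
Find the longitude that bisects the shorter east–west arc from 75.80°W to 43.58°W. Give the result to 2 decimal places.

59.69°W

Signed shortest Δλ from -75.80° to -43.58° is +32.22°.
Midpoint longitude = -75.80° + (+32.22°)/2 = -75.80° + 16.11° = -59.69°.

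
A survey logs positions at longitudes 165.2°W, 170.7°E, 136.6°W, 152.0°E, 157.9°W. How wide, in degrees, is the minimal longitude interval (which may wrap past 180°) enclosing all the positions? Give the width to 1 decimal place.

Sort the longitudes: -165.2°, -157.9°, -136.6°, +152.0°, +170.7°.
Eastward gaps between consecutive values (wrapping around): 7.3°, 21.3°, 288.6°, 18.7°, 24.1°.
Largest gap = 288.6° ⇒ minimal covering band is its complement: 360° − 288.6° = 71.4°.
Band runs from +152.0° eastward to -136.6°, crossing the antimeridian.

71.4°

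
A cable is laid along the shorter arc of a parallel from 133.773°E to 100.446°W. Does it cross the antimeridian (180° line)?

Naïve |-100.446 − 133.773| = 234.219° > 180°, so the shorter arc goes the other way round — across 180°.
Signed shortest Δλ = ((-100.446 − 133.773 + 180) mod 360) − 180 = 125.781°.
Going east by 125.781° from +133.773° passes through 180° before reaching -100.446°.

Yes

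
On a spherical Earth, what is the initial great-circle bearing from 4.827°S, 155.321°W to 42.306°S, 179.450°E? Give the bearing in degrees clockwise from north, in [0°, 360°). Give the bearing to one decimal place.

Δλ = 179.450 − -155.321 = 334.771°; wrapped into (−180°, 180°]: -25.229°.
θ = atan2( sin Δλ · cos φ₂ , cos φ₁ · sin φ₂ − sin φ₁ · cos φ₂ · cos Δλ )
  = atan2(-0.31523, -0.61441) = -152.839° → normalised to [0°, 360°): 207.161°.

207.2°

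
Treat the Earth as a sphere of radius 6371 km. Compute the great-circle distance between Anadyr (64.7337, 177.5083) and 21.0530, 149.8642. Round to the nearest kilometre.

5263 km

Δλ = 149.8642 − 177.5083 = -27.6441°.
Δφ = 21.0530 − 64.7337 = -43.6807°.
a = sin²(Δφ/2) + cos φ₁ · cos φ₂ · sin²(Δλ/2) = 0.161136.
c = 2·atan2(√a, √(1−a)) = 0.82613 rad → d = 6371·c ≈ 5263.26 km.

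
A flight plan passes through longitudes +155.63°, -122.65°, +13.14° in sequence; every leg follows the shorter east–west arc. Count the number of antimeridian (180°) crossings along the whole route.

1

Leg 1: +155.63° → -122.65°, shortest Δλ = 81.72° (east) — crosses 180°.
Leg 2: -122.65° → +13.14°, shortest Δλ = 135.79° (east) — does not cross 180°.
Total crossings: 1.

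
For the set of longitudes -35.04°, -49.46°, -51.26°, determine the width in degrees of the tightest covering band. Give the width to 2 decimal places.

16.22°

Sort the longitudes: -51.26°, -49.46°, -35.04°.
Eastward gaps between consecutive values (wrapping around): 1.80°, 14.42°, 343.78°.
Largest gap = 343.78° ⇒ minimal covering band is its complement: 360° − 343.78° = 16.22°.
Band runs from -51.26° eastward to -35.04°.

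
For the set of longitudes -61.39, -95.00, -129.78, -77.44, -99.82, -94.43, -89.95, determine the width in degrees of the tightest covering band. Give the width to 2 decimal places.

68.39°

Sort the longitudes: -129.78°, -99.82°, -95.00°, -94.43°, -89.95°, -77.44°, -61.39°.
Eastward gaps between consecutive values (wrapping around): 29.96°, 4.82°, 0.57°, 4.48°, 12.51°, 16.05°, 291.61°.
Largest gap = 291.61° ⇒ minimal covering band is its complement: 360° − 291.61° = 68.39°.
Band runs from -129.78° eastward to -61.39°.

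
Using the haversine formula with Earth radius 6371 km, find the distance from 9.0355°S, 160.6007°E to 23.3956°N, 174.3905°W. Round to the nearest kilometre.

4517 km

Δλ = -174.3905 − 160.6007 = -334.9912°; wrapped into (−180°, 180°]: 25.0088°.
Δφ = 23.3956 − -9.0355 = 32.4311°.
a = sin²(Δφ/2) + cos φ₁ · cos φ₂ · sin²(Δλ/2) = 0.120472.
c = 2·atan2(√a, √(1−a)) = 0.70893 rad → d = 6371·c ≈ 4516.62 km.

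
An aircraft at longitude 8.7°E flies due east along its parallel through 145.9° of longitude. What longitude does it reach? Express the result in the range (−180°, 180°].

Start at +8.7°; shift +145.9° → +154.6°.
+154.6° already lies in (−180°, 180°].

154.6°E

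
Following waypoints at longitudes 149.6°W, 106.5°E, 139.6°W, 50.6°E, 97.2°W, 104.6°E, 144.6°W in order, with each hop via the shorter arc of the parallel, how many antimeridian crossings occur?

5

Leg 1: -149.6° → +106.5°, shortest Δλ = -103.9° (west) — crosses 180°.
Leg 2: +106.5° → -139.6°, shortest Δλ = 113.9° (east) — crosses 180°.
Leg 3: -139.6° → +50.6°, shortest Δλ = -169.8° (west) — crosses 180°.
Leg 4: +50.6° → -97.2°, shortest Δλ = -147.8° (west) — does not cross 180°.
Leg 5: -97.2° → +104.6°, shortest Δλ = -158.2° (west) — crosses 180°.
Leg 6: +104.6° → -144.6°, shortest Δλ = 110.8° (east) — crosses 180°.
Total crossings: 5.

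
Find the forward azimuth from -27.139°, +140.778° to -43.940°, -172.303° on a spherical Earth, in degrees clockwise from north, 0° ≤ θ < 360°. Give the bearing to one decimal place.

126.8°

Δλ = -172.303 − 140.778 = -313.081°; wrapped into (−180°, 180°]: 46.919°.
θ = atan2( sin Δλ · cos φ₂ , cos φ₁ · sin φ₂ − sin φ₁ · cos φ₂ · cos Δλ )
  = atan2(0.52593, -0.39316) = 126.780° → normalised to [0°, 360°): 126.780°.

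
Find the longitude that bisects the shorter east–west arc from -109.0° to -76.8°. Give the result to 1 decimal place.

-92.9°

Signed shortest Δλ from -109.0° to -76.8° is +32.2°.
Midpoint longitude = -109.0° + (+32.2°)/2 = -109.0° + 16.1° = -92.9°.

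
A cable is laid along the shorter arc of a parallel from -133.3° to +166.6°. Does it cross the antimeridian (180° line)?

Naïve |166.6 − -133.3| = 299.9° > 180°, so the shorter arc goes the other way round — across 180°.
Signed shortest Δλ = ((166.6 − -133.3 + 180) mod 360) − 180 = -60.1°.
Going west by 60.1° from -133.3° passes through 180° before reaching +166.6°.

Yes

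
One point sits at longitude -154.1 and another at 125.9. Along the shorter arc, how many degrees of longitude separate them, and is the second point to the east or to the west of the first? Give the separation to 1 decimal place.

80.0° west

Raw difference: 125.9 − -154.1 = 280.0°.
Normalise into (−180°, 180°]: 280.0° − 360° = -80.0°.
Negative ⇒ the second point lies to the west; separation 80.0°.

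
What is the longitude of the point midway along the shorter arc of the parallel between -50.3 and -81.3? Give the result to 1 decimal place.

Signed shortest Δλ from -50.3° to -81.3° is -31.0°.
Midpoint longitude = -50.3° + (-31.0°)/2 = -50.3° − 15.5° = -65.8°.

-65.8°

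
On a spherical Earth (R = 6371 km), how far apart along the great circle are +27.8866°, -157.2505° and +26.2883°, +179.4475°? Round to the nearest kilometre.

2310 km

Δλ = 179.4475 − -157.2505 = 336.6980°; wrapped into (−180°, 180°]: -23.3020°.
Δφ = 26.2883 − 27.8866 = -1.5983°.
a = sin²(Δφ/2) + cos φ₁ · cos φ₂ · sin²(Δλ/2) = 0.032514.
c = 2·atan2(√a, √(1−a)) = 0.36262 rad → d = 6371·c ≈ 2310.23 km.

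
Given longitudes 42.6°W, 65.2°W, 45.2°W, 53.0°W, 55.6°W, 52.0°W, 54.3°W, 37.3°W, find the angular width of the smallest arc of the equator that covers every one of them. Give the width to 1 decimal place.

27.9°

Sort the longitudes: -65.2°, -55.6°, -54.3°, -53.0°, -52.0°, -45.2°, -42.6°, -37.3°.
Eastward gaps between consecutive values (wrapping around): 9.6°, 1.3°, 1.3°, 1.0°, 6.8°, 2.6°, 5.3°, 332.1°.
Largest gap = 332.1° ⇒ minimal covering band is its complement: 360° − 332.1° = 27.9°.
Band runs from -65.2° eastward to -37.3°.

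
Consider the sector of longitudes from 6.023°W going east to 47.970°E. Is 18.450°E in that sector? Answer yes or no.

Yes

Band width going east from -6.023° to +47.970°: ((47.970 − -6.023) mod 360) = 53.993°.
Offset of +18.450° east of the west edge: ((18.450 − -6.023) mod 360) = 24.473°.
24.473° ≤ 53.993° ⇒ inside.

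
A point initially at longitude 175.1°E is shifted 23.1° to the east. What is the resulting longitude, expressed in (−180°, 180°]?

Start at +175.1°; shift +23.1° → +198.2°.
+198.2° lies outside (−180°, 180°]; subtract 360° → -161.8°.

161.8°W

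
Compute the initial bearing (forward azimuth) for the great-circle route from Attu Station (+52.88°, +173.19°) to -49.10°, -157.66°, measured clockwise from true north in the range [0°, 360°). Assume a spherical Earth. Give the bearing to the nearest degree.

161°

Δλ = -157.66 − 173.19 = -330.85°; wrapped into (−180°, 180°]: 29.15°.
θ = atan2( sin Δλ · cos φ₂ , cos φ₁ · sin φ₂ − sin φ₁ · cos φ₂ · cos Δλ )
  = atan2(0.31892, -0.91210) = 160.727° → normalised to [0°, 360°): 160.727°.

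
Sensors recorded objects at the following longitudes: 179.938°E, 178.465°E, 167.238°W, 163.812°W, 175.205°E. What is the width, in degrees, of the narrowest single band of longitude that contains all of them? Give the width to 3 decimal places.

20.983°

Sort the longitudes: -167.238°, -163.812°, +175.205°, +178.465°, +179.938°.
Eastward gaps between consecutive values (wrapping around): 3.426°, 339.017°, 3.260°, 1.473°, 12.824°.
Largest gap = 339.017° ⇒ minimal covering band is its complement: 360° − 339.017° = 20.983°.
Band runs from +175.205° eastward to -163.812°, crossing the antimeridian.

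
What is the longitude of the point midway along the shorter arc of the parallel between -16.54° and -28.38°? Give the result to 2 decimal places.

-22.46°

Signed shortest Δλ from -16.54° to -28.38° is -11.84°.
Midpoint longitude = -16.54° + (-11.84°)/2 = -16.54° − 5.92° = -22.46°.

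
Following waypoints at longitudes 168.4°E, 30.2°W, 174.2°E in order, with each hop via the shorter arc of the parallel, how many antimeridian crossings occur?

Leg 1: +168.4° → -30.2°, shortest Δλ = 161.4° (east) — crosses 180°.
Leg 2: -30.2° → +174.2°, shortest Δλ = -155.6° (west) — crosses 180°.
Total crossings: 2.

2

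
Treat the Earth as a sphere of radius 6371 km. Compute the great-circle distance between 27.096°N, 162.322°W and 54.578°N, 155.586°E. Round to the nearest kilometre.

Δλ = 155.586 − -162.322 = 317.908°; wrapped into (−180°, 180°]: -42.092°.
Δφ = 54.578 − 27.096 = 27.482°.
a = sin²(Δφ/2) + cos φ₁ · cos φ₂ · sin²(Δλ/2) = 0.122966.
c = 2·atan2(√a, √(1−a)) = 0.71656 rad → d = 6371·c ≈ 4565.21 km.

4565 km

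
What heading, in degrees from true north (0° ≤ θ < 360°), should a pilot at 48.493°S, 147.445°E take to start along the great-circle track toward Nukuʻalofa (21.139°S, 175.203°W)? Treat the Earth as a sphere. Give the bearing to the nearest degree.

61°

Δλ = -175.203 − 147.445 = -322.648°; wrapped into (−180°, 180°]: 37.352°.
θ = atan2( sin Δλ · cos φ₂ , cos φ₁ · sin φ₂ − sin φ₁ · cos φ₂ · cos Δλ )
  = atan2(0.56588, 0.31624) = 60.801° → normalised to [0°, 360°): 60.801°.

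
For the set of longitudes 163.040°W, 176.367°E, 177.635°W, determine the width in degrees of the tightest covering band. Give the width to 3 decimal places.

20.593°

Sort the longitudes: -177.635°, -163.040°, +176.367°.
Eastward gaps between consecutive values (wrapping around): 14.595°, 339.407°, 5.998°.
Largest gap = 339.407° ⇒ minimal covering band is its complement: 360° − 339.407° = 20.593°.
Band runs from +176.367° eastward to -163.040°, crossing the antimeridian.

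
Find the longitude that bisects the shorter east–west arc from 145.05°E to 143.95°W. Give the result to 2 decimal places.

179.45°W

Signed shortest Δλ from +145.05° to -143.95° is +71.00°.
Midpoint longitude = +145.05° + (+71.00°)/2 = +145.05° + 35.50° = +180.55°.
Normalise into (−180°, 180°]: -179.45°.
(The naïve average (+145.05 + -143.95)/2 = 0.55° is on the wrong side of the globe.)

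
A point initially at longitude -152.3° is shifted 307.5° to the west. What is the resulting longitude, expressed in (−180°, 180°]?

-99.8°

Start at -152.3°; shift −307.5° → -459.8°.
-459.8° lies outside (−180°, 180°]; add 360° → -99.8°.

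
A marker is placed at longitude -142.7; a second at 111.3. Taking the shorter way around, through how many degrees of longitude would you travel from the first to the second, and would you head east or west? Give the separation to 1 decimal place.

Raw difference: 111.3 − -142.7 = 254.0°.
Normalise into (−180°, 180°]: 254.0° − 360° = -106.0°.
Negative ⇒ the second point lies to the west; separation 106.0°.

106.0° west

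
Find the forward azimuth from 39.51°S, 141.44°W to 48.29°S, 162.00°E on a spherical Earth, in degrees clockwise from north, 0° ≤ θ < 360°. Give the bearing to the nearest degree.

238°

Δλ = 162.00 − -141.44 = 303.44°; wrapped into (−180°, 180°]: -56.56°.
θ = atan2( sin Δλ · cos φ₂ , cos φ₁ · sin φ₂ − sin φ₁ · cos φ₂ · cos Δλ )
  = atan2(-0.55522, -0.34268) = -121.683° → normalised to [0°, 360°): 238.317°.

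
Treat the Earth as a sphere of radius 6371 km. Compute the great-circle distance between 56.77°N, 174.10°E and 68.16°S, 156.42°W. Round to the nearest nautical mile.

Δλ = -156.42 − 174.10 = -330.52°; wrapped into (−180°, 180°]: 29.48°.
Δφ = -68.16 − 56.77 = -124.93°.
a = sin²(Δφ/2) + cos φ₁ · cos φ₂ · sin²(Δλ/2) = 0.799485.
c = 2·atan2(√a, √(1−a)) = 2.21301 rad → d = 6371·c ≈ 14099.09 km ≈ 7612.90 nmi.

7613 nmi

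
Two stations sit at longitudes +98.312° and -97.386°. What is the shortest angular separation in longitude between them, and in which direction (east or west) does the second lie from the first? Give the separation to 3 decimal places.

164.302° east

Raw difference: -97.386 − 98.312 = -195.698°.
Normalise into (−180°, 180°]: -195.698° + 360° = 164.302°.
Positive ⇒ the second point lies to the east; separation 164.302°.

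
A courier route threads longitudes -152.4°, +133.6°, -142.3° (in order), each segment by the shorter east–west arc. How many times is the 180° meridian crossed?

2

Leg 1: -152.4° → +133.6°, shortest Δλ = -74.0° (west) — crosses 180°.
Leg 2: +133.6° → -142.3°, shortest Δλ = 84.1° (east) — crosses 180°.
Total crossings: 2.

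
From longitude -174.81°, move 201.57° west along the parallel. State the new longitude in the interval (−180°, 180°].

-16.38°

Start at -174.81°; shift −201.57° → -376.38°.
-376.38° lies outside (−180°, 180°]; add 360° → -16.38°.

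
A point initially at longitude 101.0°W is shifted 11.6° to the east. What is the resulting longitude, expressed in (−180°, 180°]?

89.4°W

Start at -101.0°; shift +11.6° → -89.4°.
-89.4° already lies in (−180°, 180°].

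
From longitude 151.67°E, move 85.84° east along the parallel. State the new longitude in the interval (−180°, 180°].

Start at +151.67°; shift +85.84° → +237.51°.
+237.51° lies outside (−180°, 180°]; subtract 360° → -122.49°.

122.49°W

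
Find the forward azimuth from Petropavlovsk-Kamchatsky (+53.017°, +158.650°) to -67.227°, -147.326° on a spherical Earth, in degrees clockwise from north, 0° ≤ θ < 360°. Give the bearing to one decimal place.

157.0°

Δλ = -147.326 − 158.650 = -305.976°; wrapped into (−180°, 180°]: 54.024°.
θ = atan2( sin Δλ · cos φ₂ , cos φ₁ · sin φ₂ − sin φ₁ · cos φ₂ · cos Δλ )
  = atan2(0.31325, -0.73632) = 156.954° → normalised to [0°, 360°): 156.954°.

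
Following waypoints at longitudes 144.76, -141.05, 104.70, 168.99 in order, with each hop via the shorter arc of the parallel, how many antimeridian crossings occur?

2

Leg 1: +144.76° → -141.05°, shortest Δλ = 74.19° (east) — crosses 180°.
Leg 2: -141.05° → +104.70°, shortest Δλ = -114.25° (west) — crosses 180°.
Leg 3: +104.70° → +168.99°, shortest Δλ = 64.29° (east) — does not cross 180°.
Total crossings: 2.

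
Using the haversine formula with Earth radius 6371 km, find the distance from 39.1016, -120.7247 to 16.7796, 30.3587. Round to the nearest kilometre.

13112 km

Δλ = 30.3587 − -120.7247 = 151.0834°.
Δφ = 16.7796 − 39.1016 = -22.3220°.
a = sin²(Δφ/2) + cos φ₁ · cos φ₂ · sin²(Δλ/2) = 0.734139.
c = 2·atan2(√a, √(1−a)) = 2.05814 rad → d = 6371·c ≈ 13112.39 km.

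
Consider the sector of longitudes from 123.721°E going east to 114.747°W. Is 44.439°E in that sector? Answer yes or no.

Band width going east from +123.721° to -114.747°: ((-114.747 − 123.721) mod 360) = 121.532°.
Offset of +44.439° east of the west edge: ((44.439 − 123.721) mod 360) = 280.718°.
280.718° > 121.532° ⇒ outside.

No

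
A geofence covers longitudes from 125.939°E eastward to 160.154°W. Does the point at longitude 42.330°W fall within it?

No

Band width going east from +125.939° to -160.154°: ((-160.154 − 125.939) mod 360) = 73.907°.
Offset of -42.330° east of the west edge: ((-42.330 − 125.939) mod 360) = 191.731°.
191.731° > 73.907° ⇒ outside.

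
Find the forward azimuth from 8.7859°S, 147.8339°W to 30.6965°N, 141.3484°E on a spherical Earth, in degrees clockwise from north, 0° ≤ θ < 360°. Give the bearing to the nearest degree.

Δλ = 141.3484 − -147.8339 = 289.1823°; wrapped into (−180°, 180°]: -70.8177°.
θ = atan2( sin Δλ · cos φ₂ , cos φ₁ · sin φ₂ − sin φ₁ · cos φ₂ · cos Δλ )
  = atan2(-0.81214, 0.54766) = -56.007° → normalised to [0°, 360°): 303.993°.

304°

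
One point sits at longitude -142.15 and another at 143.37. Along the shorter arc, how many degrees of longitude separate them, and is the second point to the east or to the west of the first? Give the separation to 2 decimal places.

74.48° west

Raw difference: 143.37 − -142.15 = 285.52°.
Normalise into (−180°, 180°]: 285.52° − 360° = -74.48°.
Negative ⇒ the second point lies to the west; separation 74.48°.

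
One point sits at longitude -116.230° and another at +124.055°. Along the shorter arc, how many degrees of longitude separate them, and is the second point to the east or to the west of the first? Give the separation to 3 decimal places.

Raw difference: 124.055 − -116.230 = 240.285°.
Normalise into (−180°, 180°]: 240.285° − 360° = -119.715°.
Negative ⇒ the second point lies to the west; separation 119.715°.

119.715° west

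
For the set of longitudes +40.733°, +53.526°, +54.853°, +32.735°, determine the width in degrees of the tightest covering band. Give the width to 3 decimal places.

22.118°

Sort the longitudes: +32.735°, +40.733°, +53.526°, +54.853°.
Eastward gaps between consecutive values (wrapping around): 7.998°, 12.793°, 1.327°, 337.882°.
Largest gap = 337.882° ⇒ minimal covering band is its complement: 360° − 337.882° = 22.118°.
Band runs from +32.735° eastward to +54.853°.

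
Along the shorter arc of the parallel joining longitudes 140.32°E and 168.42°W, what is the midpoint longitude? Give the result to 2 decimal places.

165.95°E

Signed shortest Δλ from +140.32° to -168.42° is +51.26°.
Midpoint longitude = +140.32° + (+51.26°)/2 = +140.32° + 25.63° = +165.95°.
(The naïve average (+140.32 + -168.42)/2 = -14.05° is on the wrong side of the globe.)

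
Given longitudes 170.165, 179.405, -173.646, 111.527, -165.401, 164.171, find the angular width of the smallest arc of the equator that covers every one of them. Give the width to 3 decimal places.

83.072°

Sort the longitudes: -173.646°, -165.401°, +111.527°, +164.171°, +170.165°, +179.405°.
Eastward gaps between consecutive values (wrapping around): 8.245°, 276.928°, 52.644°, 5.994°, 9.240°, 6.949°.
Largest gap = 276.928° ⇒ minimal covering band is its complement: 360° − 276.928° = 83.072°.
Band runs from +111.527° eastward to -165.401°, crossing the antimeridian.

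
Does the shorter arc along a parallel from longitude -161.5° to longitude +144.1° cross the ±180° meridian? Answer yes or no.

Yes

Naïve |144.1 − -161.5| = 305.6° > 180°, so the shorter arc goes the other way round — across 180°.
Signed shortest Δλ = ((144.1 − -161.5 + 180) mod 360) − 180 = -54.4°.
Going west by 54.4° from -161.5° passes through 180° before reaching +144.1°.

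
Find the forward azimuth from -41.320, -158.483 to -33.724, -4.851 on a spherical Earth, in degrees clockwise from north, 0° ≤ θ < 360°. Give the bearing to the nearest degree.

158°

Δλ = -4.851 − -158.483 = 153.632°.
θ = atan2( sin Δλ · cos φ₂ , cos φ₁ · sin φ₂ − sin φ₁ · cos φ₂ · cos Δλ )
  = atan2(0.36940, -0.90899) = 157.884° → normalised to [0°, 360°): 157.884°.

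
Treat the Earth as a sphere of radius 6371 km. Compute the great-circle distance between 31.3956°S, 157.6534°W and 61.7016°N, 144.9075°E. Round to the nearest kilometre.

11558 km

Δλ = 144.9075 − -157.6534 = 302.5609°; wrapped into (−180°, 180°]: -57.4391°.
Δφ = 61.7016 − -31.3956 = 93.0972°.
a = sin²(Δφ/2) + cos φ₁ · cos φ₂ · sin²(Δλ/2) = 0.620451.
c = 2·atan2(√a, √(1−a)) = 1.81409 rad → d = 6371·c ≈ 11557.58 km.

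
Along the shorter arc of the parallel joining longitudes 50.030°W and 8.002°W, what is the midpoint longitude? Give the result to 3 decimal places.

29.016°W

Signed shortest Δλ from -50.030° to -8.002° is +42.028°.
Midpoint longitude = -50.030° + (+42.028°)/2 = -50.030° + 21.014° = -29.016°.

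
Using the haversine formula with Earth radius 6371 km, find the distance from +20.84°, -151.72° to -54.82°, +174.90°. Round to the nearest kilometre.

Δλ = 174.90 − -151.72 = 326.62°; wrapped into (−180°, 180°]: -33.38°.
Δφ = -54.82 − 20.84 = -75.66°.
a = sin²(Δφ/2) + cos φ₁ · cos φ₂ · sin²(Δλ/2) = 0.420574.
c = 2·atan2(√a, √(1−a)) = 1.41127 rad → d = 6371·c ≈ 8991.19 km.

8991 km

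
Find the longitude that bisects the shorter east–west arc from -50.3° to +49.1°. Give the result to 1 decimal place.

Signed shortest Δλ from -50.3° to +49.1° is +99.4°.
Midpoint longitude = -50.3° + (+99.4°)/2 = -50.3° + 49.7° = -0.6°.

-0.6°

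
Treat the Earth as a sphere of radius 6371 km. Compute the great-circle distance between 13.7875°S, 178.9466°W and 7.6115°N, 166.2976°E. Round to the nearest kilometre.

2883 km

Δλ = 166.2976 − -178.9466 = 345.2442°; wrapped into (−180°, 180°]: -14.7558°.
Δφ = 7.6115 − -13.7875 = 21.3990°.
a = sin²(Δφ/2) + cos φ₁ · cos φ₂ · sin²(Δλ/2) = 0.050343.
c = 2·atan2(√a, √(1−a)) = 0.45260 rad → d = 6371·c ≈ 2883.49 km.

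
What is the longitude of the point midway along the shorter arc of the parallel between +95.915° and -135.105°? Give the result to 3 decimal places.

+160.405°

Signed shortest Δλ from +95.915° to -135.105° is +128.980°.
Midpoint longitude = +95.915° + (+128.980°)/2 = +95.915° + 64.490° = +160.405°.
(The naïve average (+95.915 + -135.105)/2 = -19.595° is on the wrong side of the globe.)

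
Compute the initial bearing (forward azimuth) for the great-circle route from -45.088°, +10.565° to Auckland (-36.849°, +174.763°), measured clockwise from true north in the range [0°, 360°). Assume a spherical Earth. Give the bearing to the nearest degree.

Δλ = 174.763 − 10.565 = 164.198°.
θ = atan2( sin Δλ · cos φ₂ , cos φ₁ · sin φ₂ − sin φ₁ · cos φ₂ · cos Δλ )
  = atan2(0.21791, -0.96870) = 167.322° → normalised to [0°, 360°): 167.322°.

167°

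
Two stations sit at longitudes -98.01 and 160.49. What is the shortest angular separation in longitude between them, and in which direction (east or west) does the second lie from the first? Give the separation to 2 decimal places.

101.50° west

Raw difference: 160.49 − -98.01 = 258.5°.
Normalise into (−180°, 180°]: 258.5° − 360° = -101.5°.
Negative ⇒ the second point lies to the west; separation 101.50°.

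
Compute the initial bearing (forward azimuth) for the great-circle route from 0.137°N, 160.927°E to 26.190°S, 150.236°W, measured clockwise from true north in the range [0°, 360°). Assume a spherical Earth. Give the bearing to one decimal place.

123.2°

Δλ = -150.236 − 160.927 = -311.163°; wrapped into (−180°, 180°]: 48.837°.
θ = atan2( sin Δλ · cos φ₂ , cos φ₁ · sin φ₂ − sin φ₁ · cos φ₂ · cos Δλ )
  = atan2(0.67555, -0.44276) = 123.241° → normalised to [0°, 360°): 123.241°.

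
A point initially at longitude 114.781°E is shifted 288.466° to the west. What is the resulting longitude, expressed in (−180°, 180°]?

173.685°W

Start at +114.781°; shift −288.466° → -173.685°.
-173.685° already lies in (−180°, 180°].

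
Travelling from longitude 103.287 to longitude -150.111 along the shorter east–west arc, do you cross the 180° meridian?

Yes

Naïve |-150.111 − 103.287| = 253.398° > 180°, so the shorter arc goes the other way round — across 180°.
Signed shortest Δλ = ((-150.111 − 103.287 + 180) mod 360) − 180 = 106.602°.
Going east by 106.602° from +103.287° passes through 180° before reaching -150.111°.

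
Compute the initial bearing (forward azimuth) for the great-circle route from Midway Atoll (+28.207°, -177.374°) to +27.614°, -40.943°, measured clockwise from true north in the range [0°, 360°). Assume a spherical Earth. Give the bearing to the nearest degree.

41°

Δλ = -40.943 − -177.374 = 136.431°.
θ = atan2( sin Δλ · cos φ₂ , cos φ₁ · sin φ₂ − sin φ₁ · cos φ₂ · cos Δλ )
  = atan2(0.61072, 0.71192) = 40.624° → normalised to [0°, 360°): 40.624°.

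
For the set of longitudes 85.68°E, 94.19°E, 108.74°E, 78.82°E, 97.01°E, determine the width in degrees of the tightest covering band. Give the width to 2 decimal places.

29.92°

Sort the longitudes: +78.82°, +85.68°, +94.19°, +97.01°, +108.74°.
Eastward gaps between consecutive values (wrapping around): 6.86°, 8.51°, 2.82°, 11.73°, 330.08°.
Largest gap = 330.08° ⇒ minimal covering band is its complement: 360° − 330.08° = 29.92°.
Band runs from +78.82° eastward to +108.74°.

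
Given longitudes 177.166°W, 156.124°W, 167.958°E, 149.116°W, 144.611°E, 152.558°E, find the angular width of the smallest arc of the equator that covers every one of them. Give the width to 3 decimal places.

66.273°

Sort the longitudes: -177.166°, -156.124°, -149.116°, +144.611°, +152.558°, +167.958°.
Eastward gaps between consecutive values (wrapping around): 21.042°, 7.008°, 293.727°, 7.947°, 15.400°, 14.876°.
Largest gap = 293.727° ⇒ minimal covering band is its complement: 360° − 293.727° = 66.273°.
Band runs from +144.611° eastward to -149.116°, crossing the antimeridian.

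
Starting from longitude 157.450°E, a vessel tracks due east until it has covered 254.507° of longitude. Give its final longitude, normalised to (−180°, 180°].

51.957°E

Start at +157.450°; shift +254.507° → +411.957°.
+411.957° lies outside (−180°, 180°]; subtract 360° → +51.957°.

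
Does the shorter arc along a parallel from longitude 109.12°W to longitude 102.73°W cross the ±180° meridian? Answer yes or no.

Signed shortest Δλ = ((-102.73 − -109.12 + 180) mod 360) − 180 = 6.39°.
Going east by 6.39° from -109.12° reaches -102.73° without touching 180°.

No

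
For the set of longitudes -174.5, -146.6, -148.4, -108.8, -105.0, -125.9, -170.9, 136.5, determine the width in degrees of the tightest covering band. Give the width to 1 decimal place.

118.5°

Sort the longitudes: -174.5°, -170.9°, -148.4°, -146.6°, -125.9°, -108.8°, -105.0°, +136.5°.
Eastward gaps between consecutive values (wrapping around): 3.6°, 22.5°, 1.8°, 20.7°, 17.1°, 3.8°, 241.5°, 49.0°.
Largest gap = 241.5° ⇒ minimal covering band is its complement: 360° − 241.5° = 118.5°.
Band runs from +136.5° eastward to -105.0°, crossing the antimeridian.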